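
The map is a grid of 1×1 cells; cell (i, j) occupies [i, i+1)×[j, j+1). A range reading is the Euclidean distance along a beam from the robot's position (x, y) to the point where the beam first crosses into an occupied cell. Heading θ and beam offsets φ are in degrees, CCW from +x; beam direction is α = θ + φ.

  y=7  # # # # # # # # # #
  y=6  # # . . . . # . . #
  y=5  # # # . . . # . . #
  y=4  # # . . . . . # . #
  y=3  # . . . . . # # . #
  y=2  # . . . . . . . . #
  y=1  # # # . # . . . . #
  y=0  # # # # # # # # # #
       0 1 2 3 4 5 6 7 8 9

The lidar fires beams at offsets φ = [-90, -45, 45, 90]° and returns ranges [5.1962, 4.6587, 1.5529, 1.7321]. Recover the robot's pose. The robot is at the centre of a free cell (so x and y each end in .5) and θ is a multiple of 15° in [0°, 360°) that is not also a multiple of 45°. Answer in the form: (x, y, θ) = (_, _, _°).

Enumerate (i+0.5, j+0.5, θ) over the 36 free cells and 16 admissible headings. For each, cast all 4 beams and compare to the given ranges.
  (2.5, 4.5, 15°): beam 1 = 3.6235 ≠ 5.1962 ✗
  (3.5, 3.5, 300°): beam 1 = 2.8868 ≠ 5.1962 ✗
  (6.5, 2.5, 75°): beam 1 = 2.5882 ≠ 5.1962 ✗
  (5.5, 4.5, 330°): beam 1 = 2.8868 ≠ 5.1962 ✗
  …
  (5.5, 2.5, 210°): r_1=5.1962, r_2=4.6587, r_3=1.5529, r_4=1.7321 — all match ✓
No second candidate reproduces the full scan.

(x, y, θ) = (5.5, 2.5, 210°)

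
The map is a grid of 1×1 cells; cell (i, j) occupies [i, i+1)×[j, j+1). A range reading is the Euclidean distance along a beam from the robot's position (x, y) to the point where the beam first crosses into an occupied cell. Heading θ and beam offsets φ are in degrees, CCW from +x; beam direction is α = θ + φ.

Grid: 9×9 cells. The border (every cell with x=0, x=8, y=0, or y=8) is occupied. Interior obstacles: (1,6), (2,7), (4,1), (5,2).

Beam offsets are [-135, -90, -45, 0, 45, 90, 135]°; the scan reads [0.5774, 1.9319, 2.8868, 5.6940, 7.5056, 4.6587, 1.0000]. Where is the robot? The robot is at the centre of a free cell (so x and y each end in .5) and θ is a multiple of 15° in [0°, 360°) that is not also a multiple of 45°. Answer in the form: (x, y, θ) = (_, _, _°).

(x, y, θ) = (7.5, 5.5, 165°)

Enumerate (i+0.5, j+0.5, θ) over the 45 free cells and 16 admissible headings. For each, cast all 7 beams and compare to the given ranges.
  (2.5, 3.5, 240°): beam 1 = 2.5882 ≠ 0.5774 ✗
  (1.5, 4.5, 105°): beam 1 = 4.0415 ≠ 0.5774 ✗
  (6.5, 6.5, 30°): beam 1 = 3.6235 ≠ 0.5774 ✗
  (7.5, 1.5, 285°): beam 1 = 1.7321 ≠ 0.5774 ✗
  (4.5, 7.5, 165°): beam 1 = 1.0000 ≠ 0.5774 ✗
  …
  (7.5, 5.5, 165°): r_1=0.5774, r_2=1.9319, r_3=2.8868, r_4=5.6940, r_5=7.5056, r_6=4.6587, r_7=1.0000 — all match ✓
No second candidate reproduces the full scan.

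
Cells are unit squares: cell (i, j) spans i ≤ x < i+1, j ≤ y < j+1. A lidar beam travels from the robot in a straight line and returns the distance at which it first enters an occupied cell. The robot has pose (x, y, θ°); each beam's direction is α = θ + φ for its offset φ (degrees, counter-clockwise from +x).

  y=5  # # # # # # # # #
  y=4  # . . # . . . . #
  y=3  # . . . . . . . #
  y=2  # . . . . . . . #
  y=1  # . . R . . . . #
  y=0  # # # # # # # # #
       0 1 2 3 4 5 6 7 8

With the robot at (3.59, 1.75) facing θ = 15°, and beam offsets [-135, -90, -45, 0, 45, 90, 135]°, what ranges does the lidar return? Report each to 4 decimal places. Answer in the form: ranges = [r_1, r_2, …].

ranges = [0.8660, 0.7765, 1.5000, 4.5656, 3.7528, 3.3646, 2.9907]

beam 1: φ=-135°, α=240°
  d=(-0.5000,-0.8660)  start (3,1)  tX=1.1800 tY=0.8660  stride 1/|dx|=2.0000 1/|dy|=1.1547
    cross y-line → (3,0), t=0.8660 (wall)
  → r_1 = 0.8660
beam 2: φ=-90°, α=285°
  d=(0.2588,-0.9659)  start (3,1)  tX=1.5841 tY=0.7765  stride 1/|dx|=3.8637 1/|dy|=1.0353
    cross y-line → (3,0), t=0.7765 (wall)
  → r_2 = 0.7765
beam 3: φ=-45°, α=330°
  d=(0.8660,-0.5000)  start (3,1)  tX=0.4734 tY=1.5000  stride 1/|dx|=1.1547 1/|dy|=2.0000
    cross x-line → (4,1), t=0.4734
    cross y-line → (4,0), t=1.5000 (wall)
  → r_3 = 1.5000
beam 4: φ=0°, α=15°
  d=(0.9659,0.2588)  start (3,1)  tX=0.4245 tY=0.9659  stride 1/|dx|=1.0353 1/|dy|=3.8637
    cross x-line → (4,1), t=0.4245
    cross y-line → (4,2), t=0.9659
    cross x-line → (5,2), t=1.4597
    cross x-line → (6,2), t=2.4950
    cross x-line → (7,2), t=3.5303
    cross x-line → (8,2), t=4.5656 (wall)
  → r_4 = 4.5656
beam 5: φ=45°, α=60°
  d=(0.5000,0.8660)  start (3,1)  tX=0.8200 tY=0.2887  stride 1/|dx|=2.0000 1/|dy|=1.1547
    cross y-line → (3,2), t=0.2887
    cross x-line → (4,2), t=0.8200
    cross y-line → (4,3), t=1.4434
    cross y-line → (4,4), t=2.5981
    cross x-line → (5,4), t=2.8200
    cross y-line → (5,5), t=3.7528 (wall)
  → r_5 = 3.7528
beam 6: φ=90°, α=105°
  d=(-0.2588,0.9659)  start (3,1)  tX=2.2796 tY=0.2588  stride 1/|dx|=3.8637 1/|dy|=1.0353
    cross y-line → (3,2), t=0.2588
    cross y-line → (3,3), t=1.2941
    cross x-line → (2,3), t=2.2796
    cross y-line → (2,4), t=2.3294
    cross y-line → (2,5), t=3.3646 (wall)
  → r_6 = 3.3646
beam 7: φ=135°, α=150°
  d=(-0.8660,0.5000)  start (3,1)  tX=0.6813 tY=0.5000  stride 1/|dx|=1.1547 1/|dy|=2.0000
    cross y-line → (3,2), t=0.5000
    cross x-line → (2,2), t=0.6813
    cross x-line → (1,2), t=1.8360
    cross y-line → (1,3), t=2.5000
    cross x-line → (0,3), t=2.9907 (wall)
  → r_7 = 2.9907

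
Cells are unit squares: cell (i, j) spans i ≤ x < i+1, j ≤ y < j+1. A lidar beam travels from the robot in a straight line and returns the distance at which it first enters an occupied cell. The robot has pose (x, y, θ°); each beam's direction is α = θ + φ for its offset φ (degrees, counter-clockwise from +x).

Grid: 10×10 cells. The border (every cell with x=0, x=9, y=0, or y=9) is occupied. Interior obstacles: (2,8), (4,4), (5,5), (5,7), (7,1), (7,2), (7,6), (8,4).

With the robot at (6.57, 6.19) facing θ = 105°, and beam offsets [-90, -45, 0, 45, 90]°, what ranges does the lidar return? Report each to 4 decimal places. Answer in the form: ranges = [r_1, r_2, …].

ranges = [0.4452, 0.8600, 2.9091, 1.6200, 0.7341]

beam 1: φ=-90°, α=15°
  dir = (cos 15°, sin 15°) = (0.9659, 0.2588); from cell (6,6)
  next x-line at t=0.4452, next y-line at t=3.1296; Δt_x=1.0353, Δt_y=3.8637
    x: enter (7,6) at t=0.4452 ← occupied
  → r_1 = 0.4452
beam 2: φ=-45°, α=60°
  dir = (cos 60°, sin 60°) = (0.5000, 0.8660); from cell (6,6)
  next x-line at t=0.8600, next y-line at t=0.9353; Δt_x=2.0000, Δt_y=1.1547
    x: enter (7,6) at t=0.8600 ← occupied
  → r_2 = 0.8600
beam 3: φ=0°, α=105°
  dir = (cos 105°, sin 105°) = (-0.2588, 0.9659); from cell (6,6)
  next x-line at t=2.2023, next y-line at t=0.8386; Δt_x=3.8637, Δt_y=1.0353
    y: enter (6,7) at t=0.8386
    y: enter (6,8) at t=1.8738
    x: enter (5,8) at t=2.2023
    y: enter (5,9) at t=2.9091 ← occupied
  → r_3 = 2.9091
beam 4: φ=45°, α=150°
  dir = (cos 150°, sin 150°) = (-0.8660, 0.5000); from cell (6,6)
  next x-line at t=0.6582, next y-line at t=1.6200; Δt_x=1.1547, Δt_y=2.0000
    x: enter (5,6) at t=0.6582
    y: enter (5,7) at t=1.6200 ← occupied
  → r_4 = 1.6200
beam 5: φ=90°, α=195°
  dir = (cos 195°, sin 195°) = (-0.9659, -0.2588); from cell (6,6)
  next x-line at t=0.5901, next y-line at t=0.7341; Δt_x=1.0353, Δt_y=3.8637
    x: enter (5,6) at t=0.5901
    y: enter (5,5) at t=0.7341 ← occupied
  → r_5 = 0.7341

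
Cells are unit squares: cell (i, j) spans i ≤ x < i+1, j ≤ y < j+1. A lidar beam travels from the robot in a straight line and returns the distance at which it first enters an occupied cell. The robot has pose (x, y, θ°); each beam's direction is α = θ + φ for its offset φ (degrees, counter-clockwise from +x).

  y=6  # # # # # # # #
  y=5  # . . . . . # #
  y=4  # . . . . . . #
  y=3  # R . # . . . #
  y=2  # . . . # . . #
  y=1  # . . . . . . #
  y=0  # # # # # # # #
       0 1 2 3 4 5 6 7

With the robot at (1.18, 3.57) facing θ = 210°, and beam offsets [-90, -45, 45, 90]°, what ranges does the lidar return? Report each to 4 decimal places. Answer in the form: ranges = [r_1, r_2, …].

beam 1: φ=-90°, α=120°
  direction (-0.5000, 0.8660); cell (1,3); t to first gridline: x 0.3600, y 0.4965 (then +2.0000 / +1.1547)
    (0,3) via x @ 0.3600  # hit
  → r_1 = 0.3600
beam 2: φ=-45°, α=165°
  direction (-0.9659, 0.2588); cell (1,3); t to first gridline: x 0.1863, y 1.6614 (then +1.0353 / +3.8637)
    (0,3) via x @ 0.1863  # hit
  → r_2 = 0.1863
beam 3: φ=45°, α=255°
  direction (-0.2588, -0.9659); cell (1,3); t to first gridline: x 0.6955, y 0.5901 (then +3.8637 / +1.0353)
    (1,2) via y @ 0.5901
    (0,2) via x @ 0.6955  # hit
  → r_3 = 0.6955
beam 4: φ=90°, α=300°
  direction (0.5000, -0.8660); cell (1,3); t to first gridline: x 1.6400, y 0.6582 (then +2.0000 / +1.1547)
    (1,2) via y @ 0.6582
    (2,2) via x @ 1.6400
    (2,1) via y @ 1.8129
    (2,0) via y @ 2.9676  # hit
  → r_4 = 2.9676

ranges = [0.3600, 0.1863, 0.6955, 2.9676]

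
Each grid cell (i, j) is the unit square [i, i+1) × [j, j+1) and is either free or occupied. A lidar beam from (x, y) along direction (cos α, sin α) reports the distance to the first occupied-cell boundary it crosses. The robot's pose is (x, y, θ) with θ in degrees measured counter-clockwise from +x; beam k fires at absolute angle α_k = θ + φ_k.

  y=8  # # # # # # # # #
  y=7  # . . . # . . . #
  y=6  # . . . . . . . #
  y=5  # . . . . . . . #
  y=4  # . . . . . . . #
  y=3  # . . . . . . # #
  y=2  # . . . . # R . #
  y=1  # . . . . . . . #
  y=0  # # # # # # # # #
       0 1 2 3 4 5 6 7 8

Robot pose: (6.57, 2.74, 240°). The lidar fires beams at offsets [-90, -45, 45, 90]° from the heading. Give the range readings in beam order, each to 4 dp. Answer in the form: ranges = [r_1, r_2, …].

beam 1: φ=-90°, α=150°
  direction (-0.8660, 0.5000); cell (6,2); t to first gridline: x 0.6582, y 0.5200 (then +1.1547 / +2.0000)
    (6,3) via y @ 0.5200
    (5,3) via x @ 0.6582
    (4,3) via x @ 1.8129
    (4,4) via y @ 2.5200
    (3,4) via x @ 2.9676
    (2,4) via x @ 4.1223
    (2,5) via y @ 4.5200
    (1,5) via x @ 5.2770
    (0,5) via x @ 6.4317  # hit
  → r_1 = 6.4317
beam 2: φ=-45°, α=195°
  direction (-0.9659, -0.2588); cell (6,2); t to first gridline: x 0.5901, y 2.8591 (then +1.0353 / +3.8637)
    (5,2) via x @ 0.5901  # hit
  → r_2 = 0.5901
beam 3: φ=45°, α=285°
  direction (0.2588, -0.9659); cell (6,2); t to first gridline: x 1.6614, y 0.7661 (then +3.8637 / +1.0353)
    (6,1) via y @ 0.7661
    (7,1) via x @ 1.6614
    (7,0) via y @ 1.8014  # hit
  → r_3 = 1.8014
beam 4: φ=90°, α=330°
  direction (0.8660, -0.5000); cell (6,2); t to first gridline: x 0.4965, y 1.4800 (then +1.1547 / +2.0000)
    (7,2) via x @ 0.4965
    (7,1) via y @ 1.4800
    (8,1) via x @ 1.6512  # hit
  → r_4 = 1.6512

ranges = [6.4317, 0.5901, 1.8014, 1.6512]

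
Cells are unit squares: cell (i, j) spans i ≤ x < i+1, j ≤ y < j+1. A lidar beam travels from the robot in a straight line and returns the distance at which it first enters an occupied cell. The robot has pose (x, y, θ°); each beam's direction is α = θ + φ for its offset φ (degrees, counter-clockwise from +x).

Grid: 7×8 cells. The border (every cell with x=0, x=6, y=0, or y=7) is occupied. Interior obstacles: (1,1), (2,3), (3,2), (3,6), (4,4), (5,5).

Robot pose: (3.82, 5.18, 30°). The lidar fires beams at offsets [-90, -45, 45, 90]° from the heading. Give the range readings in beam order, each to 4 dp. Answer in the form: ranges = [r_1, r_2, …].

ranges = [0.3600, 0.6955, 1.8842, 0.9469]

beam 1: φ=-90°, α=300°
  cosα=0.5000 sinα=-0.8660 | (3,5) | tMaxX 0.3600 tMaxY 0.2078 | tΔX 2.0000 tΔY 1.1547
    t=0.2078 [y] (3,4)
    t=0.3600 [x] (4,4) — stop
  → r_1 = 0.3600
beam 2: φ=-45°, α=345°
  cosα=0.9659 sinα=-0.2588 | (3,5) | tMaxX 0.1863 tMaxY 0.6955 | tΔX 1.0353 tΔY 3.8637
    t=0.1863 [x] (4,5)
    t=0.6955 [y] (4,4) — stop
  → r_2 = 0.6955
beam 3: φ=45°, α=75°
  cosα=0.2588 sinα=0.9659 | (3,5) | tMaxX 0.6955 tMaxY 0.8489 | tΔX 3.8637 tΔY 1.0353
    t=0.6955 [x] (4,5)
    t=0.8489 [y] (4,6)
    t=1.8842 [y] (4,7) — stop
  → r_3 = 1.8842
beam 4: φ=90°, α=120°
  cosα=-0.5000 sinα=0.8660 | (3,5) | tMaxX 1.6400 tMaxY 0.9469 | tΔX 2.0000 tΔY 1.1547
    t=0.9469 [y] (3,6) — stop
  → r_4 = 0.9469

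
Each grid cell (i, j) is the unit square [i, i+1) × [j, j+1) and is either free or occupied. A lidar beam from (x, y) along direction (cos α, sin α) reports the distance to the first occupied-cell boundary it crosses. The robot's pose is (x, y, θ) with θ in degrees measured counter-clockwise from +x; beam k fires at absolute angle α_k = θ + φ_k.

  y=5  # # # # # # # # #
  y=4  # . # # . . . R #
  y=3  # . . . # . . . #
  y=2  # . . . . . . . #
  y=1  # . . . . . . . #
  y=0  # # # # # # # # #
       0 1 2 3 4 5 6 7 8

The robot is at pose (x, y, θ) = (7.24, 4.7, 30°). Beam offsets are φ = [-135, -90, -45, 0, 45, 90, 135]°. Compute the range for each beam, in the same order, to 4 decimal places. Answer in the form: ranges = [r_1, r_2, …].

ranges = [3.8305, 1.5200, 0.7868, 0.6000, 0.3106, 0.3464, 1.1591]

beam 1: φ=-135°, α=255°
  cosα=-0.2588 sinα=-0.9659 | (7,4) | tMaxX 0.9273 tMaxY 0.7247 | tΔX 3.8637 tΔY 1.0353
    t=0.7247 [y] (7,3)
    t=0.9273 [x] (6,3)
    t=1.7600 [y] (6,2)
    t=2.7952 [y] (6,1)
    t=3.8305 [y] (6,0) — stop
  → r_1 = 3.8305
beam 2: φ=-90°, α=300°
  cosα=0.5000 sinα=-0.8660 | (7,4) | tMaxX 1.5200 tMaxY 0.8083 | tΔX 2.0000 tΔY 1.1547
    t=0.8083 [y] (7,3)
    t=1.5200 [x] (8,3) — stop
  → r_2 = 1.5200
beam 3: φ=-45°, α=345°
  cosα=0.9659 sinα=-0.2588 | (7,4) | tMaxX 0.7868 tMaxY 2.7046 | tΔX 1.0353 tΔY 3.8637
    t=0.7868 [x] (8,4) — stop
  → r_3 = 0.7868
beam 4: φ=0°, α=30°
  cosα=0.8660 sinα=0.5000 | (7,4) | tMaxX 0.8776 tMaxY 0.6000 | tΔX 1.1547 tΔY 2.0000
    t=0.6000 [y] (7,5) — stop
  → r_4 = 0.6000
beam 5: φ=45°, α=75°
  cosα=0.2588 sinα=0.9659 | (7,4) | tMaxX 2.9364 tMaxY 0.3106 | tΔX 3.8637 tΔY 1.0353
    t=0.3106 [y] (7,5) — stop
  → r_5 = 0.3106
beam 6: φ=90°, α=120°
  cosα=-0.5000 sinα=0.8660 | (7,4) | tMaxX 0.4800 tMaxY 0.3464 | tΔX 2.0000 tΔY 1.1547
    t=0.3464 [y] (7,5) — stop
  → r_6 = 0.3464
beam 7: φ=135°, α=165°
  cosα=-0.9659 sinα=0.2588 | (7,4) | tMaxX 0.2485 tMaxY 1.1591 | tΔX 1.0353 tΔY 3.8637
    t=0.2485 [x] (6,4)
    t=1.1591 [y] (6,5) — stop
  → r_7 = 1.1591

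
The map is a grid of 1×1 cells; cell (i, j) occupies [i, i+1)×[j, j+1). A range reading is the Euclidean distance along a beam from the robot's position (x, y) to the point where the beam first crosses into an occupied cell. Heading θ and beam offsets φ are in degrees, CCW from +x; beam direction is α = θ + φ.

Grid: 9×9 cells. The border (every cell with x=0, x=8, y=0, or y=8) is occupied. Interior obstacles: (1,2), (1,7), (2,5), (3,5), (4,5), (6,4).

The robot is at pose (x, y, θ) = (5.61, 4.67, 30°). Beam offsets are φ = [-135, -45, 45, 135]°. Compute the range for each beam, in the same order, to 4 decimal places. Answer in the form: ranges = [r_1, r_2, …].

ranges = [3.7995, 0.4038, 3.4475, 1.2750]

beam 1: φ=-135°, α=255°
  direction (-0.2588, -0.9659); cell (5,4); t to first gridline: x 2.3569, y 0.6936 (then +3.8637 / +1.0353)
    (5,3) via y @ 0.6936
    (5,2) via y @ 1.7289
    (4,2) via x @ 2.3569
    (4,1) via y @ 2.7642
    (4,0) via y @ 3.7995  # hit
  → r_1 = 3.7995
beam 2: φ=-45°, α=345°
  direction (0.9659, -0.2588); cell (5,4); t to first gridline: x 0.4038, y 2.5887 (then +1.0353 / +3.8637)
    (6,4) via x @ 0.4038  # hit
  → r_2 = 0.4038
beam 3: φ=45°, α=75°
  direction (0.2588, 0.9659); cell (5,4); t to first gridline: x 1.5068, y 0.3416 (then +3.8637 / +1.0353)
    (5,5) via y @ 0.3416
    (5,6) via y @ 1.3769
    (6,6) via x @ 1.5068
    (6,7) via y @ 2.4122
    (6,8) via y @ 3.4475  # hit
  → r_3 = 3.4475
beam 4: φ=135°, α=165°
  direction (-0.9659, 0.2588); cell (5,4); t to first gridline: x 0.6315, y 1.2750 (then +1.0353 / +3.8637)
    (4,4) via x @ 0.6315
    (4,5) via y @ 1.2750  # hit
  → r_4 = 1.2750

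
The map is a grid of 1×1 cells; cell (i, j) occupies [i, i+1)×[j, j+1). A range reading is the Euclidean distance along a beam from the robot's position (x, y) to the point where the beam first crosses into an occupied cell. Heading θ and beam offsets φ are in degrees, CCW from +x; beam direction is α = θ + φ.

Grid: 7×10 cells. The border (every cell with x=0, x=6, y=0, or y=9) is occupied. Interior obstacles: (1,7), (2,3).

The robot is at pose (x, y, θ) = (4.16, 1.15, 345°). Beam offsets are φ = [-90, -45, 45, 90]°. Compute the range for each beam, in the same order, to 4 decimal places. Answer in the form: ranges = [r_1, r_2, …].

ranges = [0.1553, 0.1732, 2.1246, 7.1092]

beam 1: φ=-90°, α=255°
  d=(-0.2588,-0.9659)  start (4,1)  tX=0.6182 tY=0.1553  stride 1/|dx|=3.8637 1/|dy|=1.0353
    cross y-line → (4,0), t=0.1553 (wall)
  → r_1 = 0.1553
beam 2: φ=-45°, α=300°
  d=(0.5000,-0.8660)  start (4,1)  tX=1.6800 tY=0.1732  stride 1/|dx|=2.0000 1/|dy|=1.1547
    cross y-line → (4,0), t=0.1732 (wall)
  → r_2 = 0.1732
beam 3: φ=45°, α=30°
  d=(0.8660,0.5000)  start (4,1)  tX=0.9699 tY=1.7000  stride 1/|dx|=1.1547 1/|dy|=2.0000
    cross x-line → (5,1), t=0.9699
    cross y-line → (5,2), t=1.7000
    cross x-line → (6,2), t=2.1246 (wall)
  → r_3 = 2.1246
beam 4: φ=90°, α=75°
  d=(0.2588,0.9659)  start (4,1)  tX=3.2455 tY=0.8800  stride 1/|dx|=3.8637 1/|dy|=1.0353
    cross y-line → (4,2), t=0.8800
    cross y-line → (4,3), t=1.9153
    cross y-line → (4,4), t=2.9505
    cross x-line → (5,4), t=3.2455
    cross y-line → (5,5), t=3.9858
    cross y-line → (5,6), t=5.0211
    cross y-line → (5,7), t=6.0564
    cross y-line → (5,8), t=7.0916
    cross x-line → (6,8), t=7.1092 (wall)
  → r_4 = 7.1092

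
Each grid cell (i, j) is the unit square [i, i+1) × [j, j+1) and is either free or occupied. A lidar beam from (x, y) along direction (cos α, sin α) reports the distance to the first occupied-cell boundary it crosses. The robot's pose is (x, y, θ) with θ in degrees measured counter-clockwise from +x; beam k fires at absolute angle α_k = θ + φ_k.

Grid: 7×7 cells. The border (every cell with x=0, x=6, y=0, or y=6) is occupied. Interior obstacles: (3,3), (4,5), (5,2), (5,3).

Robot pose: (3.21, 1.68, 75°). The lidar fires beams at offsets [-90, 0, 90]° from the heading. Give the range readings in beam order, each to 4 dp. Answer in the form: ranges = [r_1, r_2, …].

ranges = [2.6273, 1.3666, 2.2880]

beam 1: φ=-90°, α=345°
  cosα=0.9659 sinα=-0.2588 | (3,1) | tMaxX 0.8179 tMaxY 2.6273 | tΔX 1.0353 tΔY 3.8637
    t=0.8179 [x] (4,1)
    t=1.8531 [x] (5,1)
    t=2.6273 [y] (5,0) — stop
  → r_1 = 2.6273
beam 2: φ=0°, α=75°
  cosα=0.2588 sinα=0.9659 | (3,1) | tMaxX 3.0523 tMaxY 0.3313 | tΔX 3.8637 tΔY 1.0353
    t=0.3313 [y] (3,2)
    t=1.3666 [y] (3,3) — stop
  → r_2 = 1.3666
beam 3: φ=90°, α=165°
  cosα=-0.9659 sinα=0.2588 | (3,1) | tMaxX 0.2174 tMaxY 1.2364 | tΔX 1.0353 tΔY 3.8637
    t=0.2174 [x] (2,1)
    t=1.2364 [y] (2,2)
    t=1.2527 [x] (1,2)
    t=2.2880 [x] (0,2) — stop
  → r_3 = 2.2880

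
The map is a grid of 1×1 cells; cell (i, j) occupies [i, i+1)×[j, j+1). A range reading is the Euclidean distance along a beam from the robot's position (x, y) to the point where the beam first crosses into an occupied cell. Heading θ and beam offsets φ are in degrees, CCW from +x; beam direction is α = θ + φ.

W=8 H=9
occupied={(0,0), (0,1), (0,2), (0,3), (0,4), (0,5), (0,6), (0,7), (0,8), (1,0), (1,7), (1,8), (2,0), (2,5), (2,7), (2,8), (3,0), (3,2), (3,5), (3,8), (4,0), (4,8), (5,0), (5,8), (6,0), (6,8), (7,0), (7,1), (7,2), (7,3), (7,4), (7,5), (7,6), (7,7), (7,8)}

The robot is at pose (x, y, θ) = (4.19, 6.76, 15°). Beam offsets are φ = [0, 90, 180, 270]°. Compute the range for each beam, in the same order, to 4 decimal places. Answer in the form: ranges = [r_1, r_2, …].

beam 1: φ=0°, α=15°
  cosα=0.9659 sinα=0.2588 | (4,6) | tMaxX 0.8386 tMaxY 0.9273 | tΔX 1.0353 tΔY 3.8637
    t=0.8386 [x] (5,6)
    t=0.9273 [y] (5,7)
    t=1.8738 [x] (6,7)
    t=2.9091 [x] (7,7) — stop
  → r_1 = 2.9091
beam 2: φ=90°, α=105°
  cosα=-0.2588 sinα=0.9659 | (4,6) | tMaxX 0.7341 tMaxY 0.2485 | tΔX 3.8637 tΔY 1.0353
    t=0.2485 [y] (4,7)
    t=0.7341 [x] (3,7)
    t=1.2837 [y] (3,8) — stop
  → r_2 = 1.2837
beam 3: φ=180°, α=195°
  cosα=-0.9659 sinα=-0.2588 | (4,6) | tMaxX 0.1967 tMaxY 2.9364 | tΔX 1.0353 tΔY 3.8637
    t=0.1967 [x] (3,6)
    t=1.2320 [x] (2,6)
    t=2.2673 [x] (1,6)
    t=2.9364 [y] (1,5)
    t=3.3025 [x] (0,5) — stop
  → r_3 = 3.3025
beam 4: φ=270°, α=285°
  cosα=0.2588 sinα=-0.9659 | (4,6) | tMaxX 3.1296 tMaxY 0.7868 | tΔX 3.8637 tΔY 1.0353
    t=0.7868 [y] (4,5)
    t=1.8221 [y] (4,4)
    t=2.8574 [y] (4,3)
    t=3.1296 [x] (5,3)
    t=3.8926 [y] (5,2)
    t=4.9279 [y] (5,1)
    t=5.9632 [y] (5,0) — stop
  → r_4 = 5.9632

ranges = [2.9091, 1.2837, 3.3025, 5.9632]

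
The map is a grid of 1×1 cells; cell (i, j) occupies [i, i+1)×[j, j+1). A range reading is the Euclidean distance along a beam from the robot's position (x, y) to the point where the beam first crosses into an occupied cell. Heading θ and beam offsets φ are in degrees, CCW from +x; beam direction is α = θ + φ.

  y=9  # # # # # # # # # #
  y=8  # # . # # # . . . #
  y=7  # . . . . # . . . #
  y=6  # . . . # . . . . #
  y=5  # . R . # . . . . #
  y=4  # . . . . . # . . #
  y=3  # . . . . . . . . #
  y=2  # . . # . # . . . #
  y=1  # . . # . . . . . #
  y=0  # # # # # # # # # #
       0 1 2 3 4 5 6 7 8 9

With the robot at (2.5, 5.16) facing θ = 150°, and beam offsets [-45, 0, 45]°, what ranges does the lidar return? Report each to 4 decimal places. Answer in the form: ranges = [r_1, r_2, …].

ranges = [2.9402, 1.7321, 1.5529]

beam 1: φ=-45°, α=105°
  cosα=-0.2588 sinα=0.9659 | (2,5) | tMaxX 1.9319 tMaxY 0.8696 | tΔX 3.8637 tΔY 1.0353
    t=0.8696 [y] (2,6)
    t=1.9049 [y] (2,7)
    t=1.9319 [x] (1,7)
    t=2.9402 [y] (1,8) — stop
  → r_1 = 2.9402
beam 2: φ=0°, α=150°
  cosα=-0.8660 sinα=0.5000 | (2,5) | tMaxX 0.5774 tMaxY 1.6800 | tΔX 1.1547 tΔY 2.0000
    t=0.5774 [x] (1,5)
    t=1.6800 [y] (1,6)
    t=1.7321 [x] (0,6) — stop
  → r_2 = 1.7321
beam 3: φ=45°, α=195°
  cosα=-0.9659 sinα=-0.2588 | (2,5) | tMaxX 0.5176 tMaxY 0.6182 | tΔX 1.0353 tΔY 3.8637
    t=0.5176 [x] (1,5)
    t=0.6182 [y] (1,4)
    t=1.5529 [x] (0,4) — stop
  → r_3 = 1.5529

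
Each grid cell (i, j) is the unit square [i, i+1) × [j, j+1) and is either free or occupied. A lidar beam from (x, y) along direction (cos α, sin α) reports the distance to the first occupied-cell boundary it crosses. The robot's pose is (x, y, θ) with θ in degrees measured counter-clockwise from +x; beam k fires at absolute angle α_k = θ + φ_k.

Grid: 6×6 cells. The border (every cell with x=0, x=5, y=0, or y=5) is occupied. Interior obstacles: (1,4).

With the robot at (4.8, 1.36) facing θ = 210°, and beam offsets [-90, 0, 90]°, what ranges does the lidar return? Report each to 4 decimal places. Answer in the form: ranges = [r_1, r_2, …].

ranges = [4.2031, 0.7200, 0.4000]

beam 1: φ=-90°, α=120°
  dir = (cos 120°, sin 120°) = (-0.5000, 0.8660); from cell (4,1)
  next x-line at t=1.6000, next y-line at t=0.7390; Δt_x=2.0000, Δt_y=1.1547
    y: enter (4,2) at t=0.7390
    x: enter (3,2) at t=1.6000
    y: enter (3,3) at t=1.8937
    y: enter (3,4) at t=3.0484
    x: enter (2,4) at t=3.6000
    y: enter (2,5) at t=4.2031 ← occupied
  → r_1 = 4.2031
beam 2: φ=0°, α=210°
  dir = (cos 210°, sin 210°) = (-0.8660, -0.5000); from cell (4,1)
  next x-line at t=0.9238, next y-line at t=0.7200; Δt_x=1.1547, Δt_y=2.0000
    y: enter (4,0) at t=0.7200 ← occupied
  → r_2 = 0.7200
beam 3: φ=90°, α=300°
  dir = (cos 300°, sin 300°) = (0.5000, -0.8660); from cell (4,1)
  next x-line at t=0.4000, next y-line at t=0.4157; Δt_x=2.0000, Δt_y=1.1547
    x: enter (5,1) at t=0.4000 ← occupied
  → r_3 = 0.4000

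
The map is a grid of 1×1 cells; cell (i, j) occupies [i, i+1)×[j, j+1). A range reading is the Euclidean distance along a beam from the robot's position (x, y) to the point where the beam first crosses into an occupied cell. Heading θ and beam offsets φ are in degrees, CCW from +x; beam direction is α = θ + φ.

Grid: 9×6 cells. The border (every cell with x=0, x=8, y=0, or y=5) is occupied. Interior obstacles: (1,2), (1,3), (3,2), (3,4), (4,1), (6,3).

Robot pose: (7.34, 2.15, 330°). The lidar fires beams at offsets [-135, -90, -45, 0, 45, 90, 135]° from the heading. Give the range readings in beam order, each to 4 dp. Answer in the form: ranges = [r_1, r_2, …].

ranges = [2.4225, 1.3279, 1.1906, 0.7621, 0.6833, 1.3200, 1.3137]

beam 1: φ=-135°, α=195°
  dir = (cos 195°, sin 195°) = (-0.9659, -0.2588); from cell (7,2)
  next x-line at t=0.3520, next y-line at t=0.5796; Δt_x=1.0353, Δt_y=3.8637
    x: enter (6,2) at t=0.3520
    y: enter (6,1) at t=0.5796
    x: enter (5,1) at t=1.3873
    x: enter (4,1) at t=2.4225 ← occupied
  → r_1 = 2.4225
beam 2: φ=-90°, α=240°
  dir = (cos 240°, sin 240°) = (-0.5000, -0.8660); from cell (7,2)
  next x-line at t=0.6800, next y-line at t=0.1732; Δt_x=2.0000, Δt_y=1.1547
    y: enter (7,1) at t=0.1732
    x: enter (6,1) at t=0.6800
    y: enter (6,0) at t=1.3279 ← occupied
  → r_2 = 1.3279
beam 3: φ=-45°, α=285°
  dir = (cos 285°, sin 285°) = (0.2588, -0.9659); from cell (7,2)
  next x-line at t=2.5500, next y-line at t=0.1553; Δt_x=3.8637, Δt_y=1.0353
    y: enter (7,1) at t=0.1553
    y: enter (7,0) at t=1.1906 ← occupied
  → r_3 = 1.1906
beam 4: φ=0°, α=330°
  dir = (cos 330°, sin 330°) = (0.8660, -0.5000); from cell (7,2)
  next x-line at t=0.7621, next y-line at t=0.3000; Δt_x=1.1547, Δt_y=2.0000
    y: enter (7,1) at t=0.3000
    x: enter (8,1) at t=0.7621 ← occupied
  → r_4 = 0.7621
beam 5: φ=45°, α=15°
  dir = (cos 15°, sin 15°) = (0.9659, 0.2588); from cell (7,2)
  next x-line at t=0.6833, next y-line at t=3.2841; Δt_x=1.0353, Δt_y=3.8637
    x: enter (8,2) at t=0.6833 ← occupied
  → r_5 = 0.6833
beam 6: φ=90°, α=60°
  dir = (cos 60°, sin 60°) = (0.5000, 0.8660); from cell (7,2)
  next x-line at t=1.3200, next y-line at t=0.9815; Δt_x=2.0000, Δt_y=1.1547
    y: enter (7,3) at t=0.9815
    x: enter (8,3) at t=1.3200 ← occupied
  → r_6 = 1.3200
beam 7: φ=135°, α=105°
  dir = (cos 105°, sin 105°) = (-0.2588, 0.9659); from cell (7,2)
  next x-line at t=1.3137, next y-line at t=0.8800; Δt_x=3.8637, Δt_y=1.0353
    y: enter (7,3) at t=0.8800
    x: enter (6,3) at t=1.3137 ← occupied
  → r_7 = 1.3137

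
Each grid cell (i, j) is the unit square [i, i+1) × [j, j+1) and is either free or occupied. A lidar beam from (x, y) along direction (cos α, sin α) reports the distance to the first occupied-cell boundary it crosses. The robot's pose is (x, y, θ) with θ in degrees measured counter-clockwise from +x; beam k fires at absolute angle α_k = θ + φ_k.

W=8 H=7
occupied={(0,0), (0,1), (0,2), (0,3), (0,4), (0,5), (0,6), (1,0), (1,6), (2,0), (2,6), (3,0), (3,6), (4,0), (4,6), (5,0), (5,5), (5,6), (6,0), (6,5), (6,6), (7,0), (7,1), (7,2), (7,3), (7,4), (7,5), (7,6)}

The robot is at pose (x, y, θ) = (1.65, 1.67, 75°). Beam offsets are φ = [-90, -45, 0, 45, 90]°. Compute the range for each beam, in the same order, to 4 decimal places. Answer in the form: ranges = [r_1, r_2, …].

ranges = [2.5887, 6.1776, 4.4827, 1.3000, 0.6729]

beam 1: φ=-90°, α=345°
  direction (0.9659, -0.2588); cell (1,1); t to first gridline: x 0.3623, y 2.5887 (then +1.0353 / +3.8637)
    (2,1) via x @ 0.3623
    (3,1) via x @ 1.3976
    (4,1) via x @ 2.4329
    (4,0) via y @ 2.5887  # hit
  → r_1 = 2.5887
beam 2: φ=-45°, α=30°
  direction (0.8660, 0.5000); cell (1,1); t to first gridline: x 0.4041, y 0.6600 (then +1.1547 / +2.0000)
    (2,1) via x @ 0.4041
    (2,2) via y @ 0.6600
    (3,2) via x @ 1.5588
    (3,3) via y @ 2.6600
    (4,3) via x @ 2.7135
    (5,3) via x @ 3.8682
    (5,4) via y @ 4.6600
    (6,4) via x @ 5.0229
    (7,4) via x @ 6.1776  # hit
  → r_2 = 6.1776
beam 3: φ=0°, α=75°
  direction (0.2588, 0.9659); cell (1,1); t to first gridline: x 1.3523, y 0.3416 (then +3.8637 / +1.0353)
    (1,2) via y @ 0.3416
    (2,2) via x @ 1.3523
    (2,3) via y @ 1.3769
    (2,4) via y @ 2.4122
    (2,5) via y @ 3.4475
    (2,6) via y @ 4.4827  # hit
  → r_3 = 4.4827
beam 4: φ=45°, α=120°
  direction (-0.5000, 0.8660); cell (1,1); t to first gridline: x 1.3000, y 0.3811 (then +2.0000 / +1.1547)
    (1,2) via y @ 0.3811
    (0,2) via x @ 1.3000  # hit
  → r_4 = 1.3000
beam 5: φ=90°, α=165°
  direction (-0.9659, 0.2588); cell (1,1); t to first gridline: x 0.6729, y 1.2750 (then +1.0353 / +3.8637)
    (0,1) via x @ 0.6729  # hit
  → r_5 = 0.6729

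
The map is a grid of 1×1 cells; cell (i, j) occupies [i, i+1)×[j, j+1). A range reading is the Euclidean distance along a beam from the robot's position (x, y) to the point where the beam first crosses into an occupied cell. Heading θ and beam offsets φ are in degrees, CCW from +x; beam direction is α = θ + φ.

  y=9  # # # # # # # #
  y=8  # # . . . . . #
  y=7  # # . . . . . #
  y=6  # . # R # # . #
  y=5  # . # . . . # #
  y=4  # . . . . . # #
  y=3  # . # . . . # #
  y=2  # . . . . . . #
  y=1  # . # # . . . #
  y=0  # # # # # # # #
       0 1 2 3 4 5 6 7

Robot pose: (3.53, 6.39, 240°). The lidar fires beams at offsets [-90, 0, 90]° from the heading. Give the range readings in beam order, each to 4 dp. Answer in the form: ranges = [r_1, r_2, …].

ranges = [0.6120, 1.0600, 0.5427]

beam 1: φ=-90°, α=150°
  d=(-0.8660,0.5000)  start (3,6)  tX=0.6120 tY=1.2200  stride 1/|dx|=1.1547 1/|dy|=2.0000
    cross x-line → (2,6), t=0.6120 (wall)
  → r_1 = 0.6120
beam 2: φ=0°, α=240°
  d=(-0.5000,-0.8660)  start (3,6)  tX=1.0600 tY=0.4503  stride 1/|dx|=2.0000 1/|dy|=1.1547
    cross y-line → (3,5), t=0.4503
    cross x-line → (2,5), t=1.0600 (wall)
  → r_2 = 1.0600
beam 3: φ=90°, α=330°
  d=(0.8660,-0.5000)  start (3,6)  tX=0.5427 tY=0.7800  stride 1/|dx|=1.1547 1/|dy|=2.0000
    cross x-line → (4,6), t=0.5427 (wall)
  → r_3 = 0.5427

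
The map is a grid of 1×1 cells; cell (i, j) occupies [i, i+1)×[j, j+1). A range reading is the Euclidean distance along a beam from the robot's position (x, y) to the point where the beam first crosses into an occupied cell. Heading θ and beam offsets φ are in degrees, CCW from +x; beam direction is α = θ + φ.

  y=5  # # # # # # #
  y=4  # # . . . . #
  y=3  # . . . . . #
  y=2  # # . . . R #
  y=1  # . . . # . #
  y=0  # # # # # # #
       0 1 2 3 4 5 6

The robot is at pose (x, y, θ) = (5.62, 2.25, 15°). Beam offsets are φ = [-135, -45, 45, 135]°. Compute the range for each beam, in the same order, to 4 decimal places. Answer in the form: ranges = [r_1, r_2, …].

ranges = [1.2400, 0.4388, 0.7600, 4.1800]

beam 1: φ=-135°, α=240°
  cosα=-0.5000 sinα=-0.8660 | (5,2) | tMaxX 1.2400 tMaxY 0.2887 | tΔX 2.0000 tΔY 1.1547
    t=0.2887 [y] (5,1)
    t=1.2400 [x] (4,1) — stop
  → r_1 = 1.2400
beam 2: φ=-45°, α=330°
  cosα=0.8660 sinα=-0.5000 | (5,2) | tMaxX 0.4388 tMaxY 0.5000 | tΔX 1.1547 tΔY 2.0000
    t=0.4388 [x] (6,2) — stop
  → r_2 = 0.4388
beam 3: φ=45°, α=60°
  cosα=0.5000 sinα=0.8660 | (5,2) | tMaxX 0.7600 tMaxY 0.8660 | tΔX 2.0000 tΔY 1.1547
    t=0.7600 [x] (6,2) — stop
  → r_3 = 0.7600
beam 4: φ=135°, α=150°
  cosα=-0.8660 sinα=0.5000 | (5,2) | tMaxX 0.7159 tMaxY 1.5000 | tΔX 1.1547 tΔY 2.0000
    t=0.7159 [x] (4,2)
    t=1.5000 [y] (4,3)
    t=1.8706 [x] (3,3)
    t=3.0253 [x] (2,3)
    t=3.5000 [y] (2,4)
    t=4.1800 [x] (1,4) — stop
  → r_4 = 4.1800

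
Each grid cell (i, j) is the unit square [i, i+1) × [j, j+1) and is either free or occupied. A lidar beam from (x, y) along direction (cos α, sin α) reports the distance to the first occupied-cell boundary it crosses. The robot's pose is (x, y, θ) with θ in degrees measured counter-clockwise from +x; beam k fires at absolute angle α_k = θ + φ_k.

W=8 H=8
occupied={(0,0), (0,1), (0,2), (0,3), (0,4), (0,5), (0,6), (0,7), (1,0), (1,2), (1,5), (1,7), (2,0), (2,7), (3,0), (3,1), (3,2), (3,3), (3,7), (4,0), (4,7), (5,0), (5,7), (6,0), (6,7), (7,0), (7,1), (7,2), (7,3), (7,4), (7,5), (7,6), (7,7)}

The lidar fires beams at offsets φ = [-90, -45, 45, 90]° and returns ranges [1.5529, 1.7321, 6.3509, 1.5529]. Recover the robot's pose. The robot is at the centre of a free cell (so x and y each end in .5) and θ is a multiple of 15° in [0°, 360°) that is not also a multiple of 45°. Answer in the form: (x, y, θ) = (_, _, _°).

(x, y, θ) = (5.5, 1.5, 75°)

Candidates: 31 free-cell centres × 16 headings = 496 poses. Raycast each; keep the one whose scan matches to 4 dp.
  (4.5, 6.5, 255°): beam 1 = 1.9319 ≠ 1.5529 ✗
  (6.5, 2.5, 105°): beam 1 = 0.5176 ≠ 1.5529 ✗
  (4.5, 2.5, 300°): beam 1 = 0.5774 ≠ 1.5529 ✗
  (6.5, 4.5, 285°): beam 1 = 2.5882 ≠ 1.5529 ✗
  …
  (5.5, 1.5, 75°): r_1=1.5529, r_2=1.7321, r_3=6.3509, r_4=1.5529 — all match ✓
Only this pose fits every beam.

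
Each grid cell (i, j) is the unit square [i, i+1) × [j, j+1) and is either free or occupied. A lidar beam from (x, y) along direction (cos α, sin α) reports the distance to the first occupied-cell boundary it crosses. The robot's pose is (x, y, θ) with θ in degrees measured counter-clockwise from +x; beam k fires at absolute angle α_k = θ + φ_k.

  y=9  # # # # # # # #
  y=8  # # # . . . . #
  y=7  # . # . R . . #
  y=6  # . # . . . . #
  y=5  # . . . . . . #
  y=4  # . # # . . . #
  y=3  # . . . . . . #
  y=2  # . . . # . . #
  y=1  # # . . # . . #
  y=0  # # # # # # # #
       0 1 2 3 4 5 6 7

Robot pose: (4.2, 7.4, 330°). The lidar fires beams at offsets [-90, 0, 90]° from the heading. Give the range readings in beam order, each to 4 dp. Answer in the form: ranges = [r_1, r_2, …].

beam 1: φ=-90°, α=240°
  dir = (cos 240°, sin 240°) = (-0.5000, -0.8660); from cell (4,7)
  next x-line at t=0.4000, next y-line at t=0.4619; Δt_x=2.0000, Δt_y=1.1547
    x: enter (3,7) at t=0.4000
    y: enter (3,6) at t=0.4619
    y: enter (3,5) at t=1.6166
    x: enter (2,5) at t=2.4000
    y: enter (2,4) at t=2.7713 ← occupied
  → r_1 = 2.7713
beam 2: φ=0°, α=330°
  dir = (cos 330°, sin 330°) = (0.8660, -0.5000); from cell (4,7)
  next x-line at t=0.9238, next y-line at t=0.8000; Δt_x=1.1547, Δt_y=2.0000
    y: enter (4,6) at t=0.8000
    x: enter (5,6) at t=0.9238
    x: enter (6,6) at t=2.0785
    y: enter (6,5) at t=2.8000
    x: enter (7,5) at t=3.2332 ← occupied
  → r_2 = 3.2332
beam 3: φ=90°, α=60°
  dir = (cos 60°, sin 60°) = (0.5000, 0.8660); from cell (4,7)
  next x-line at t=1.6000, next y-line at t=0.6928; Δt_x=2.0000, Δt_y=1.1547
    y: enter (4,8) at t=0.6928
    x: enter (5,8) at t=1.6000
    y: enter (5,9) at t=1.8475 ← occupied
  → r_3 = 1.8475

ranges = [2.7713, 3.2332, 1.8475]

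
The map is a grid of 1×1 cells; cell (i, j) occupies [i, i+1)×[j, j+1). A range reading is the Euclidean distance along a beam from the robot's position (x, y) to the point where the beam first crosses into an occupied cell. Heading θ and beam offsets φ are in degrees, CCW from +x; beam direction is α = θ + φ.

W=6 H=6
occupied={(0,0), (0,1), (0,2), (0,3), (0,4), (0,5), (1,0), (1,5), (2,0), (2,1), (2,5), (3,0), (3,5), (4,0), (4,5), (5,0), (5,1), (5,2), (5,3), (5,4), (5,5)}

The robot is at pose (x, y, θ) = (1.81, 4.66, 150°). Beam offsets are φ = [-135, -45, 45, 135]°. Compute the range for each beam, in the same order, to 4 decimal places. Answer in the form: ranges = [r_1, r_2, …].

beam 1: φ=-135°, α=15°
  cosα=0.9659 sinα=0.2588 | (1,4) | tMaxX 0.1967 tMaxY 1.3137 | tΔX 1.0353 tΔY 3.8637
    t=0.1967 [x] (2,4)
    t=1.2320 [x] (3,4)
    t=1.3137 [y] (3,5) — stop
  → r_1 = 1.3137
beam 2: φ=-45°, α=105°
  cosα=-0.2588 sinα=0.9659 | (1,4) | tMaxX 3.1296 tMaxY 0.3520 | tΔX 3.8637 tΔY 1.0353
    t=0.3520 [y] (1,5) — stop
  → r_2 = 0.3520
beam 3: φ=45°, α=195°
  cosα=-0.9659 sinα=-0.2588 | (1,4) | tMaxX 0.8386 tMaxY 2.5500 | tΔX 1.0353 tΔY 3.8637
    t=0.8386 [x] (0,4) — stop
  → r_3 = 0.8386
beam 4: φ=135°, α=285°
  cosα=0.2588 sinα=-0.9659 | (1,4) | tMaxX 0.7341 tMaxY 0.6833 | tΔX 3.8637 tΔY 1.0353
    t=0.6833 [y] (1,3)
    t=0.7341 [x] (2,3)
    t=1.7186 [y] (2,2)
    t=2.7538 [y] (2,1) — stop
  → r_4 = 2.7538

ranges = [1.3137, 0.3520, 0.8386, 2.7538]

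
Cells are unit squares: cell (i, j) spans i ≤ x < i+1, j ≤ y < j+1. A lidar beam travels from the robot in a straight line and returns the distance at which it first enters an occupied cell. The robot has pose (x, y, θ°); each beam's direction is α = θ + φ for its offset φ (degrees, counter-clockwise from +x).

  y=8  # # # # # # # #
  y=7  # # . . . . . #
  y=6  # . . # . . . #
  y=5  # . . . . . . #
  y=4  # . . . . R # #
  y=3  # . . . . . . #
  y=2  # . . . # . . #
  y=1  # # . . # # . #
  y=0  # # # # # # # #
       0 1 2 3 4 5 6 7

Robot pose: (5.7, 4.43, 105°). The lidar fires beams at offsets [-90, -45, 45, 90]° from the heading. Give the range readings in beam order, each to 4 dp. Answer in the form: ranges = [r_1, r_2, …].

beam 1: φ=-90°, α=15°
  direction (0.9659, 0.2588); cell (5,4); t to first gridline: x 0.3106, y 2.2023 (then +1.0353 / +3.8637)
    (6,4) via x @ 0.3106  # hit
  → r_1 = 0.3106
beam 2: φ=-45°, α=60°
  direction (0.5000, 0.8660); cell (5,4); t to first gridline: x 0.6000, y 0.6582 (then +2.0000 / +1.1547)
    (6,4) via x @ 0.6000  # hit
  → r_2 = 0.6000
beam 3: φ=45°, α=150°
  direction (-0.8660, 0.5000); cell (5,4); t to first gridline: x 0.8083, y 1.1400 (then +1.1547 / +2.0000)
    (4,4) via x @ 0.8083
    (4,5) via y @ 1.1400
    (3,5) via x @ 1.9630
    (2,5) via x @ 3.1177
    (2,6) via y @ 3.1400
    (1,6) via x @ 4.2724
    (1,7) via y @ 5.1400  # hit
  → r_3 = 5.1400
beam 4: φ=90°, α=195°
  direction (-0.9659, -0.2588); cell (5,4); t to first gridline: x 0.7247, y 1.6614 (then +1.0353 / +3.8637)
    (4,4) via x @ 0.7247
    (4,3) via y @ 1.6614
    (3,3) via x @ 1.7600
    (2,3) via x @ 2.7952
    (1,3) via x @ 3.8305
    (0,3) via x @ 4.8658  # hit
  → r_4 = 4.8658

ranges = [0.3106, 0.6000, 5.1400, 4.8658]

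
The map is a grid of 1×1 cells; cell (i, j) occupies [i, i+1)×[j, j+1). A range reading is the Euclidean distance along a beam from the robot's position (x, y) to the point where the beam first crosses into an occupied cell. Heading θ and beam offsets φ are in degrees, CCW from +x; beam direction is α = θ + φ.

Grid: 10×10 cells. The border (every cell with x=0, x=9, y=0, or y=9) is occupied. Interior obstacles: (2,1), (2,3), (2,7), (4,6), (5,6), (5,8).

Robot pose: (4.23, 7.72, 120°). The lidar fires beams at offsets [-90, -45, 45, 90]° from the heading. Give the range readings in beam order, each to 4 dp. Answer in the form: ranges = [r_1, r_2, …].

beam 1: φ=-90°, α=30°
  dir = (cos 30°, sin 30°) = (0.8660, 0.5000); from cell (4,7)
  next x-line at t=0.8891, next y-line at t=0.5600; Δt_x=1.1547, Δt_y=2.0000
    y: enter (4,8) at t=0.5600
    x: enter (5,8) at t=0.8891 ← occupied
  → r_1 = 0.8891
beam 2: φ=-45°, α=75°
  dir = (cos 75°, sin 75°) = (0.2588, 0.9659); from cell (4,7)
  next x-line at t=2.9751, next y-line at t=0.2899; Δt_x=3.8637, Δt_y=1.0353
    y: enter (4,8) at t=0.2899
    y: enter (4,9) at t=1.3252 ← occupied
  → r_2 = 1.3252
beam 3: φ=45°, α=165°
  dir = (cos 165°, sin 165°) = (-0.9659, 0.2588); from cell (4,7)
  next x-line at t=0.2381, next y-line at t=1.0818; Δt_x=1.0353, Δt_y=3.8637
    x: enter (3,7) at t=0.2381
    y: enter (3,8) at t=1.0818
    x: enter (2,8) at t=1.2734
    x: enter (1,8) at t=2.3087
    x: enter (0,8) at t=3.3439 ← occupied
  → r_3 = 3.3439
beam 4: φ=90°, α=210°
  dir = (cos 210°, sin 210°) = (-0.8660, -0.5000); from cell (4,7)
  next x-line at t=0.2656, next y-line at t=1.4400; Δt_x=1.1547, Δt_y=2.0000
    x: enter (3,7) at t=0.2656
    x: enter (2,7) at t=1.4203 ← occupied
  → r_4 = 1.4203

ranges = [0.8891, 1.3252, 3.3439, 1.4203]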